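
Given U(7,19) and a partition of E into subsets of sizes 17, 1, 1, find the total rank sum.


r(Ai) = min(|Ai|, 7) for each part.
Sum = min(17,7) + min(1,7) + min(1,7)
    = 7 + 1 + 1
    = 9.

9


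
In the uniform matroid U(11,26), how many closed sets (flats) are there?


Flats of U(11,26): every subset of size < 11 is a flat, plus E itself.
Count = C(26,0) + C(26,1) + C(26,2) + C(26,3) + C(26,4) + C(26,5) + C(26,6) + C(26,7) + C(26,8) + C(26,9) + C(26,10) + 1
     = 1 + 26 + 325 + 2600 + 14950 + 65780 + 230230 + 657800 + 1562275 + 3124550 + 5311735 + 1
     = 10970273.

10970273


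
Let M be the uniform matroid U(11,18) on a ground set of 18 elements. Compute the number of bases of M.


Bases of U(11,18) are all 11-element subsets of the 18-element ground set.
Number of bases = C(18,11).
C(18,11) = 18! / (11! * 7!) = 31824.

31824


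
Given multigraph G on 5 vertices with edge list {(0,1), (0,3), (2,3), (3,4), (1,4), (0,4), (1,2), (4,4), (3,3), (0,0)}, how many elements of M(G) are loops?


In a graphic matroid, a loop is a self-loop edge (u,u) with rank 0.
Examining all 10 edges for self-loops...
Self-loops found: (4,4), (3,3), (0,0)
Number of loops = 3.

3


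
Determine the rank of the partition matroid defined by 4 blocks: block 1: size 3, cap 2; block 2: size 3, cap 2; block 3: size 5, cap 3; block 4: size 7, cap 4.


Rank of a partition matroid = sum of min(|Si|, ci) for each block.
= min(3,2) + min(3,2) + min(5,3) + min(7,4)
= 2 + 2 + 3 + 4
= 11.

11


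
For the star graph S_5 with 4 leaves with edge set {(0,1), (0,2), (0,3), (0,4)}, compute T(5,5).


A star on 5 vertices is a tree with 4 edges.
T(x,y) = x^(4) for any tree.
T(5,5) = 5^4 = 625.

625


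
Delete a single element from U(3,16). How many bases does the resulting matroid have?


Deleting e from U(3,16) gives U(3,15) since n > r.
Bases of U(3,15) = C(15,3) = (15 * 14 * 13) / (1 * 2 * 3) = 455.

455


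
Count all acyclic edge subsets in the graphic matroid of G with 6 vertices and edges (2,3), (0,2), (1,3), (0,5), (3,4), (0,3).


An independent set in a graphic matroid is an acyclic edge subset.
G has 6 vertices and 6 edges.
Enumerate all 2^6 = 64 subsets, checking for acyclicity.
Total independent sets = 56.

56


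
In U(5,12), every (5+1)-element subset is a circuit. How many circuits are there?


In U(5,12), circuits are the (6)-element subsets.
Any set of 6 elements is dependent, and removing any one element gives
an independent set of size 5, so it is a minimal dependent set.
Number of circuits = C(12,6) = 12! / (6! * 6!) = 924.

924


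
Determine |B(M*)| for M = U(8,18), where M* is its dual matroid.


The dual of U(r,n) is U(n-r, n) = U(10,18).
Bases of U(10,18) are all (10)-element subsets.
|B(M*)| = (18 choose 10) = 43758.

43758


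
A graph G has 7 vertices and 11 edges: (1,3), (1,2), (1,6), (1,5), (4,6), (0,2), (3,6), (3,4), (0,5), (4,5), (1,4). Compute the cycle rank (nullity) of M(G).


Cycle rank (nullity) = |E| - r(M) = |E| - (|V| - c).
|E| = 11, |V| = 7, c = 1.
Nullity = 11 - (7 - 1) = 11 - 6 = 5.

5


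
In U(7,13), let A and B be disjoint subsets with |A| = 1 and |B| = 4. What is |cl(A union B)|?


|A union B| = 1 + 4 = 5 (disjoint).
In U(7,13), cl(S) = S if |S| < 7, else cl(S) = E.
Since 5 < 7, cl(A union B) = A union B.
|cl(A union B)| = 5.

5


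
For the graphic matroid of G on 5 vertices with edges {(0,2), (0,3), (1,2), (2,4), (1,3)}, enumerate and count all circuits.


A circuit in a graphic matroid = edge set of a simple cycle.
G has 5 vertices and 5 edges.
Enumerating all minimal edge subsets forming cycles...
Total circuits found: 1.

1


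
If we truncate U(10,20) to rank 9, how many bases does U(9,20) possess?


Truncating U(10,20) to rank 9 gives U(9,20).
Bases of U(9,20) are all 9-element subsets of 20 elements.
Number of bases = C(20,9) = 20! / (9! * 11!) = 167960.

167960


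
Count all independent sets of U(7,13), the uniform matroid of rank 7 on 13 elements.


Independent sets of U(7,13) are all subsets of size <= 7.
Count = (13 choose 0) + (13 choose 1) + (13 choose 2) + (13 choose 3) + (13 choose 4) + (13 choose 5) + (13 choose 6) + (13 choose 7)
     = 1 + 13 + 78 + 286 + 715 + 1287 + 1716 + 1716
     = 5812.

5812


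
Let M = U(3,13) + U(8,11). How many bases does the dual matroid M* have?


(M1+M2)* = M1* + M2*.
M1* = U(10,13), bases: C(13,10) = 286.
M2* = U(3,11), bases: C(11,3) = 165.
|B(M*)| = 286 * 165 = 47190.

47190


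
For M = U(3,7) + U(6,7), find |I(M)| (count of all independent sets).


For a direct sum, |I(M1+M2)| = |I(M1)| * |I(M2)|.
|I(U(3,7))| = sum C(7,k) for k=0..3 = 64.
|I(U(6,7))| = sum C(7,k) for k=0..6 = 127.
Total = 64 * 127 = 8128.

8128


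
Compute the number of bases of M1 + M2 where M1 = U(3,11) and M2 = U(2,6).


Bases of a direct sum M1 + M2: |B| = |B(M1)| * |B(M2)|.
|B(U(3,11))| = C(11,3) = 165.
|B(U(2,6))| = C(6,2) = 15.
Total bases = 165 * 15 = 2475.

2475


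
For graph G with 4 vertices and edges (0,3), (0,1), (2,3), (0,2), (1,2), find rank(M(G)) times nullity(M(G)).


r(M) = |V| - c = 4 - 1 = 3.
nullity = |E| - r(M) = 5 - 3 = 2.
Product = 3 * 2 = 6.

6


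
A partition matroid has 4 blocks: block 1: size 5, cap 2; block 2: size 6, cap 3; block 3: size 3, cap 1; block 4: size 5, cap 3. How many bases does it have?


A basis picks exactly ci elements from block i.
Number of bases = product of C(|Si|, ci).
= C(5,2) * C(6,3) * C(3,1) * C(5,3)
= 10 * 20 * 3 * 10
= 6000.

6000


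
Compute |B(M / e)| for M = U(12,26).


Contracting e from U(12,26) gives U(11,25).
Bases of U(11,25) = (25 choose 11) = 4457400.

4457400


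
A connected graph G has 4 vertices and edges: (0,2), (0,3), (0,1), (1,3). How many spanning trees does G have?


By Kirchhoff's matrix tree theorem, the number of spanning trees equals
the determinant of any cofactor of the Laplacian matrix L.
G has 4 vertices and 4 edges.
Computing the (3 x 3) cofactor determinant gives 3.

3


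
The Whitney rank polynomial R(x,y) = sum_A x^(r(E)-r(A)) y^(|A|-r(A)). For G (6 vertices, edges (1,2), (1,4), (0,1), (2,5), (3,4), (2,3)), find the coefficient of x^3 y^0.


R(x,y) = sum over A in 2^E of x^(r(E)-r(A)) * y^(|A|-r(A)).
G has 6 vertices, 6 edges. r(E) = 5.
Enumerate all 2^6 = 64 subsets.
Count subsets with r(E)-r(A)=3 and |A|-r(A)=0: 15.

15


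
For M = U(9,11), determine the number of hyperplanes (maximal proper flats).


Hyperplanes of U(9,11) are flats of rank 8.
In a uniform matroid, these are exactly the (8)-element subsets.
Count = C(11,8) = 165.

165


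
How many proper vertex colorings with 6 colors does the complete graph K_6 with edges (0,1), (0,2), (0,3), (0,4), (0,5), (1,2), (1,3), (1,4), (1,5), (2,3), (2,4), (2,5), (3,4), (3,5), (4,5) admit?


P(K_6, k) = k(k-1)(k-2)...(k-5).
P(6) = (6) * (5) * (4) * (3) * (2) * (1) = 720.

720


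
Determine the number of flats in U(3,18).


Flats of U(3,18): every subset of size < 3 is a flat, plus E itself.
Count = (18 choose 0) + (18 choose 1) + (18 choose 2) + 1
     = 1 + 18 + 153 + 1
     = 173.

173


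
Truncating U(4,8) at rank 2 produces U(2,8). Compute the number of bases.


Truncating U(4,8) to rank 2 gives U(2,8).
Bases of U(2,8) are all 2-element subsets of 8 elements.
Number of bases = (8 choose 2) = 28.

28


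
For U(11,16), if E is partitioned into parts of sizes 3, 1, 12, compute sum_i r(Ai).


r(Ai) = min(|Ai|, 11) for each part.
Sum = min(3,11) + min(1,11) + min(12,11)
    = 3 + 1 + 11
    = 15.

15


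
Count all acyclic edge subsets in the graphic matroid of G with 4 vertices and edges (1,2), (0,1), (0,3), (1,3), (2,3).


An independent set in a graphic matroid is an acyclic edge subset.
G has 4 vertices and 5 edges.
Enumerate all 2^5 = 32 subsets, checking for acyclicity.
Total independent sets = 24.

24


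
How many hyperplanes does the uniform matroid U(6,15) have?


Hyperplanes of U(6,15) are flats of rank 5.
In a uniform matroid, these are exactly the (5)-element subsets.
Count = C(15,5) = 15! / (5! * 10!) = 3003.

3003


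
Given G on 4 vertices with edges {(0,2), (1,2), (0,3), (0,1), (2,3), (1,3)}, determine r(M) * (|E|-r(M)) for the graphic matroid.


r(M) = |V| - c = 4 - 1 = 3.
nullity = |E| - r(M) = 6 - 3 = 3.
Product = 3 * 3 = 9.

9


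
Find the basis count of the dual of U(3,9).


The dual of U(r,n) is U(n-r, n) = U(6,9).
Bases of U(6,9) are all (6)-element subsets.
|B(M*)| = C(9,6) = 84.

84


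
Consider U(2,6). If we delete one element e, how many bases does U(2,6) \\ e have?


Deleting e from U(2,6) gives U(2,5) since n > r.
Bases of U(2,5) = (5 choose 2) = 10.

10


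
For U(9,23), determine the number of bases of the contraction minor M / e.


Contracting e from U(9,23) gives U(8,22).
Bases of U(8,22) = (22 choose 8) = 319770.

319770


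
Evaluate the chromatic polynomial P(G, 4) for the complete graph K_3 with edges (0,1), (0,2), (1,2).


P(K_3, k) = k(k-1)(k-2)...(k-2).
P(4) = (4) * (3) * (2) = 24.

24


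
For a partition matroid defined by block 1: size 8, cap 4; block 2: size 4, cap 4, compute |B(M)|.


A basis picks exactly ci elements from block i.
Number of bases = product of C(|Si|, ci).
= C(8,4) * C(4,4)
= 70 * 1
= 70.

70


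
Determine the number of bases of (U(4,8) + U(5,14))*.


(M1+M2)* = M1* + M2*.
M1* = U(4,8), bases: C(8,4) = 70.
M2* = U(9,14), bases: C(14,9) = 2002.
|B(M*)| = 70 * 2002 = 140140.

140140


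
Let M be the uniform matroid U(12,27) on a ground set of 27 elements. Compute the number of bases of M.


Bases of U(12,27) are all 12-element subsets of the 27-element ground set.
Number of bases = C(27,12).
(27 choose 12) = 17383860.

17383860


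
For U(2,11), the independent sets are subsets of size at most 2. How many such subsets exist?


Independent sets of U(2,11) are all subsets of size <= 2.
Count = (11 choose 0) + (11 choose 1) + (11 choose 2)
     = 1 + 11 + 55
     = 67.

67


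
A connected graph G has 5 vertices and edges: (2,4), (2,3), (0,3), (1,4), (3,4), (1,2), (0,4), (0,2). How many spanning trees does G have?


By Kirchhoff's matrix tree theorem, the number of spanning trees equals
the determinant of any cofactor of the Laplacian matrix L.
G has 5 vertices and 8 edges.
Computing the (4 x 4) cofactor determinant gives 40.

40


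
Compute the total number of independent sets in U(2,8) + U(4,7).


For a direct sum, |I(M1+M2)| = |I(M1)| * |I(M2)|.
|I(U(2,8))| = sum C(8,k) for k=0..2 = 37.
|I(U(4,7))| = sum C(7,k) for k=0..4 = 99.
Total = 37 * 99 = 3663.

3663


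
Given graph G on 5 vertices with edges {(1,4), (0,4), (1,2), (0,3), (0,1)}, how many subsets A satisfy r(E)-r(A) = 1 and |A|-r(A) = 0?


R(x,y) = sum over A in 2^E of x^(r(E)-r(A)) * y^(|A|-r(A)).
G has 5 vertices, 5 edges. r(E) = 4.
Enumerate all 2^5 = 32 subsets.
Count subsets with r(E)-r(A)=1 and |A|-r(A)=0: 9.

9


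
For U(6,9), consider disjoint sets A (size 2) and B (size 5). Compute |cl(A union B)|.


|A union B| = 2 + 5 = 7 (disjoint).
In U(6,9), cl(S) = S if |S| < 6, else cl(S) = E.
Since 7 >= 6, cl(A union B) = E.
|cl(A union B)| = 9.

9


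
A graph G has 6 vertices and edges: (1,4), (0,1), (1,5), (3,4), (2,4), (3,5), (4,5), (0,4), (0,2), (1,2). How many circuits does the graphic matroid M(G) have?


A circuit in a graphic matroid = edge set of a simple cycle.
G has 6 vertices and 10 edges.
Enumerating all minimal edge subsets forming cycles...
Total circuits found: 18.

18


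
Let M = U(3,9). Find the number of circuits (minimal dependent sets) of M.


In U(3,9), circuits are the (4)-element subsets.
Any set of 4 elements is dependent, and removing any one element gives
an independent set of size 3, so it is a minimal dependent set.
Number of circuits = C(9,4) = 9! / (4! * 5!) = 126.

126


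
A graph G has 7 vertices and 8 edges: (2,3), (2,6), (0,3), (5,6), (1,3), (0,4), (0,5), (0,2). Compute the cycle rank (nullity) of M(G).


Cycle rank (nullity) = |E| - r(M) = |E| - (|V| - c).
|E| = 8, |V| = 7, c = 1.
Nullity = 8 - (7 - 1) = 8 - 6 = 2.

2


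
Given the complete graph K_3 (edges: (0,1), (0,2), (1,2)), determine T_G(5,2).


T(K_3; x,y) = x^2 + x + y.
T(5,2) = 25 + 5 + 2 = 32.

32


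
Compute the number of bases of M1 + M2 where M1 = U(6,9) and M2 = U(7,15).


Bases of a direct sum M1 + M2: |B| = |B(M1)| * |B(M2)|.
|B(U(6,9))| = C(9,6) = 84.
|B(U(7,15))| = C(15,7) = 6435.
Total bases = 84 * 6435 = 540540.

540540


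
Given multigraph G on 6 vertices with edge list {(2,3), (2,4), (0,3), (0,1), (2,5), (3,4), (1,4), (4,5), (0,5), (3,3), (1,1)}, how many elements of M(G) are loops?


In a graphic matroid, a loop is a self-loop edge (u,u) with rank 0.
Examining all 11 edges for self-loops...
Self-loops found: (3,3), (1,1)
Number of loops = 2.

2


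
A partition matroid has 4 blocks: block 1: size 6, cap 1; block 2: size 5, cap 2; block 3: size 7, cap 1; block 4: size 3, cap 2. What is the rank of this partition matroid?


Rank of a partition matroid = sum of min(|Si|, ci) for each block.
= min(6,1) + min(5,2) + min(7,1) + min(3,2)
= 1 + 2 + 1 + 2
= 6.

6


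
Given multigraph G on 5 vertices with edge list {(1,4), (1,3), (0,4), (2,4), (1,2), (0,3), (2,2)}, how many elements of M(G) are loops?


In a graphic matroid, a loop is a self-loop edge (u,u) with rank 0.
Examining all 7 edges for self-loops...
Self-loops found: (2,2)
Number of loops = 1.

1


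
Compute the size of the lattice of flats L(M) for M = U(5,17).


Flats of U(5,17): every subset of size < 5 is a flat, plus E itself.
Count = C(17,0) + C(17,1) + C(17,2) + C(17,3) + C(17,4) + 1
     = 1 + 17 + 136 + 680 + 2380 + 1
     = 3215.

3215


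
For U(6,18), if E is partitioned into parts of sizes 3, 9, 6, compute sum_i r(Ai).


r(Ai) = min(|Ai|, 6) for each part.
Sum = min(3,6) + min(9,6) + min(6,6)
    = 3 + 6 + 6
    = 15.

15


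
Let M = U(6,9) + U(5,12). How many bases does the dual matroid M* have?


(M1+M2)* = M1* + M2*.
M1* = U(3,9), bases: C(9,3) = 84.
M2* = U(7,12), bases: C(12,7) = 792.
|B(M*)| = 84 * 792 = 66528.

66528


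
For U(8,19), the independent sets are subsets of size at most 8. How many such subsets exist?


Independent sets of U(8,19) are all subsets of size <= 8.
Count = C(19,0) + C(19,1) + C(19,2) + C(19,3) + C(19,4) + C(19,5) + C(19,6) + C(19,7) + C(19,8)
     = 1 + 19 + 171 + 969 + 3876 + 11628 + 27132 + 50388 + 75582
     = 169766.

169766


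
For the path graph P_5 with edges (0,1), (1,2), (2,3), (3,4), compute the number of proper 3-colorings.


P(P_5, k) = k * (k-1)^(4).
P(3) = 3 * 2^4 = 3 * 16 = 48.

48


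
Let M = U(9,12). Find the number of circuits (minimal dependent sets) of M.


In U(9,12), circuits are the (10)-element subsets.
Any set of 10 elements is dependent, and removing any one element gives
an independent set of size 9, so it is a minimal dependent set.
Number of circuits = C(12,10) = 12! / (10! * 2!) = 66.

66


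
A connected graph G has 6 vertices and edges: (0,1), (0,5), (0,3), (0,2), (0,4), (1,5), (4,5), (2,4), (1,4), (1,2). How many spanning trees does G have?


By Kirchhoff's matrix tree theorem, the number of spanning trees equals
the determinant of any cofactor of the Laplacian matrix L.
G has 6 vertices and 10 edges.
Computing the (5 x 5) cofactor determinant gives 75.

75


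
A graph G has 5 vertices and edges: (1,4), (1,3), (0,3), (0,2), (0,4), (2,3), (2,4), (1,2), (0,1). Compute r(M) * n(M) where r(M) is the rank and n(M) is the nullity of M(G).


r(M) = |V| - c = 5 - 1 = 4.
nullity = |E| - r(M) = 9 - 4 = 5.
Product = 4 * 5 = 20.

20


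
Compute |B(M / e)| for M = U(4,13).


Contracting e from U(4,13) gives U(3,12).
Bases of U(3,12) = (12 choose 3) = 220.

220


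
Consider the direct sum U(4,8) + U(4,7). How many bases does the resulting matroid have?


Bases of a direct sum M1 + M2: |B| = |B(M1)| * |B(M2)|.
|B(U(4,8))| = C(8,4) = 70.
|B(U(4,7))| = C(7,4) = 35.
Total bases = 70 * 35 = 2450.

2450


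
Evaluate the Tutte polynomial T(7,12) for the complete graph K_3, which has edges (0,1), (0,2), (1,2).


T(K_3; x,y) = x^2 + x + y.
T(7,12) = 49 + 7 + 12 = 68.

68


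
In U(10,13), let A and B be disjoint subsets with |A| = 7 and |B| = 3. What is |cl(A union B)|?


|A union B| = 7 + 3 = 10 (disjoint).
In U(10,13), cl(S) = S if |S| < 10, else cl(S) = E.
Since 10 >= 10, cl(A union B) = E.
|cl(A union B)| = 13.

13


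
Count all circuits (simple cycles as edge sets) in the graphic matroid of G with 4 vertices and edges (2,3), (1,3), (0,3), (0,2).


A circuit in a graphic matroid = edge set of a simple cycle.
G has 4 vertices and 4 edges.
Enumerating all minimal edge subsets forming cycles...
Total circuits found: 1.

1


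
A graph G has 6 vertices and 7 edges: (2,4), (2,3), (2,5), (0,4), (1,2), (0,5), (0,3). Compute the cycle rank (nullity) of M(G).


Cycle rank (nullity) = |E| - r(M) = |E| - (|V| - c).
|E| = 7, |V| = 6, c = 1.
Nullity = 7 - (6 - 1) = 7 - 5 = 2.

2


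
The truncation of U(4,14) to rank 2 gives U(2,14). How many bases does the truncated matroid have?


Truncating U(4,14) to rank 2 gives U(2,14).
Bases of U(2,14) are all 2-element subsets of 14 elements.
Number of bases = C(14,2) = 14! / (2! * 12!) = 91.

91


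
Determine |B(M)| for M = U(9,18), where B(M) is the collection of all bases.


Bases of U(9,18) are all 9-element subsets of the 18-element ground set.
Number of bases = C(18,9).
C(18,9) = 48620.

48620


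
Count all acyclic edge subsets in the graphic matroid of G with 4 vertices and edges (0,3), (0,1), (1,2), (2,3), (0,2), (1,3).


An independent set in a graphic matroid is an acyclic edge subset.
G has 4 vertices and 6 edges.
Enumerate all 2^6 = 64 subsets, checking for acyclicity.
Total independent sets = 38.

38


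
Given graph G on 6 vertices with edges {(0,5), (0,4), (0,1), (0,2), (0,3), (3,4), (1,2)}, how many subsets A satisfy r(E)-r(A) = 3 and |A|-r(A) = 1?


R(x,y) = sum over A in 2^E of x^(r(E)-r(A)) * y^(|A|-r(A)).
G has 6 vertices, 7 edges. r(E) = 5.
Enumerate all 2^7 = 128 subsets.
Count subsets with r(E)-r(A)=3 and |A|-r(A)=1: 2.

2


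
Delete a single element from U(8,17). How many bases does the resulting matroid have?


Deleting e from U(8,17) gives U(8,16) since n > r.
Bases of U(8,16) = (16 choose 8) = 12870.

12870


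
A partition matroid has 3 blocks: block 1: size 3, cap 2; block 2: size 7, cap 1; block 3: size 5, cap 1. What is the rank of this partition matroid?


Rank of a partition matroid = sum of min(|Si|, ci) for each block.
= min(3,2) + min(7,1) + min(5,1)
= 2 + 1 + 1
= 4.

4


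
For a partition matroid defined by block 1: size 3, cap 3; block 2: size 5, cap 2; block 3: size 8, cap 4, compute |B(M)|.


A basis picks exactly ci elements from block i.
Number of bases = product of C(|Si|, ci).
= C(3,3) * C(5,2) * C(8,4)
= 1 * 10 * 70
= 700.

700


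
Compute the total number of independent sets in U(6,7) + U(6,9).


For a direct sum, |I(M1+M2)| = |I(M1)| * |I(M2)|.
|I(U(6,7))| = sum C(7,k) for k=0..6 = 127.
|I(U(6,9))| = sum C(9,k) for k=0..6 = 466.
Total = 127 * 466 = 59182.

59182


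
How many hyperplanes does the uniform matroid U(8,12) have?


Hyperplanes of U(8,12) are flats of rank 7.
In a uniform matroid, these are exactly the (7)-element subsets.
Count = C(12,7) = 12! / (7! * 5!) = 792.

792


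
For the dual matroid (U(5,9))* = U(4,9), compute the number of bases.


The dual of U(r,n) is U(n-r, n) = U(4,9).
Bases of U(4,9) are all (4)-element subsets.
|B(M*)| = (9 choose 4) = 126.

126


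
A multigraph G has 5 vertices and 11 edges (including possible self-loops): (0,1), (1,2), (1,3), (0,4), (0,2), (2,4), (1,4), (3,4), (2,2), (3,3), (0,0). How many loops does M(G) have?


In a graphic matroid, a loop is a self-loop edge (u,u) with rank 0.
Examining all 11 edges for self-loops...
Self-loops found: (2,2), (3,3), (0,0)
Number of loops = 3.

3


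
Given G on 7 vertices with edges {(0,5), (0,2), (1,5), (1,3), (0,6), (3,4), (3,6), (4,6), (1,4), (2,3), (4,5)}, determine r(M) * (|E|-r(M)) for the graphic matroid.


r(M) = |V| - c = 7 - 1 = 6.
nullity = |E| - r(M) = 11 - 6 = 5.
Product = 6 * 5 = 30.

30


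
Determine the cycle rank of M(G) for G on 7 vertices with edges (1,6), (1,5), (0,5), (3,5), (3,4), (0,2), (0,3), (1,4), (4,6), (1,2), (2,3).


Cycle rank (nullity) = |E| - r(M) = |E| - (|V| - c).
|E| = 11, |V| = 7, c = 1.
Nullity = 11 - (7 - 1) = 11 - 6 = 5.

5


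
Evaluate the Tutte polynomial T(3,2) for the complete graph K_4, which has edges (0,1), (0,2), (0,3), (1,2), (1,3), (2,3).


T(K_4; x,y) = x^3 + 3x^2 + 4xy + 2x + y^3 + 3y^2 + 2y.
Substituting x=3, y=2:
= 27 + 27 + 24 + 6 + 8 + 12 + 4
= 108.

108


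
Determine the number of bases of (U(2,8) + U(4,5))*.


(M1+M2)* = M1* + M2*.
M1* = U(6,8), bases: C(8,6) = 28.
M2* = U(1,5), bases: C(5,1) = 5.
|B(M*)| = 28 * 5 = 140.

140


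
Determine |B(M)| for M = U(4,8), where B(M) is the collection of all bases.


Bases of U(4,8) are all 4-element subsets of the 8-element ground set.
Number of bases = C(8,4).
(8 choose 4) = 70.

70


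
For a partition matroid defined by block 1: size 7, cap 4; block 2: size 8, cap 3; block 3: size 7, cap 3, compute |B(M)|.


A basis picks exactly ci elements from block i.
Number of bases = product of C(|Si|, ci).
= C(7,4) * C(8,3) * C(7,3)
= 35 * 56 * 35
= 68600.

68600


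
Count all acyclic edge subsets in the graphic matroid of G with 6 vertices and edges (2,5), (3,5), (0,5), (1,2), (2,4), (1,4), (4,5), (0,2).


An independent set in a graphic matroid is an acyclic edge subset.
G has 6 vertices and 8 edges.
Enumerate all 2^8 = 256 subsets, checking for acyclicity.
Total independent sets = 164.

164


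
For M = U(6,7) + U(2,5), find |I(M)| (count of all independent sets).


For a direct sum, |I(M1+M2)| = |I(M1)| * |I(M2)|.
|I(U(6,7))| = sum C(7,k) for k=0..6 = 127.
|I(U(2,5))| = sum C(5,k) for k=0..2 = 16.
Total = 127 * 16 = 2032.

2032


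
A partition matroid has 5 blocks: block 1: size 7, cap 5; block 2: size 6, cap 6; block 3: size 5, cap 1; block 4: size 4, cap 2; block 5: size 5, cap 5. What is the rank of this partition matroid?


Rank of a partition matroid = sum of min(|Si|, ci) for each block.
= min(7,5) + min(6,6) + min(5,1) + min(4,2) + min(5,5)
= 5 + 6 + 1 + 2 + 5
= 19.

19


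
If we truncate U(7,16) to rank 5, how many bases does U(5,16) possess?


Truncating U(7,16) to rank 5 gives U(5,16).
Bases of U(5,16) are all 5-element subsets of 16 elements.
Number of bases = C(16,5) = 4368.

4368


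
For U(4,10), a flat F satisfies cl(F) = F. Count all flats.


Flats of U(4,10): every subset of size < 4 is a flat, plus E itself.
Count = C(10,0) + C(10,1) + C(10,2) + C(10,3) + 1
     = 1 + 10 + 45 + 120 + 1
     = 177.

177


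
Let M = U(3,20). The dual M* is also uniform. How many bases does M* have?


The dual of U(r,n) is U(n-r, n) = U(17,20).
Bases of U(17,20) are all (17)-element subsets.
|B(M*)| = (20 choose 17) = 1140.

1140


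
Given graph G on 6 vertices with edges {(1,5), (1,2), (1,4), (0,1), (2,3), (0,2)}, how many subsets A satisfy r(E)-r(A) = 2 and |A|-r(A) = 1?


R(x,y) = sum over A in 2^E of x^(r(E)-r(A)) * y^(|A|-r(A)).
G has 6 vertices, 6 edges. r(E) = 5.
Enumerate all 2^6 = 64 subsets.
Count subsets with r(E)-r(A)=2 and |A|-r(A)=1: 3.

3


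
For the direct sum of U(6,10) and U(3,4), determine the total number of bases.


Bases of a direct sum M1 + M2: |B| = |B(M1)| * |B(M2)|.
|B(U(6,10))| = C(10,6) = 210.
|B(U(3,4))| = C(4,3) = 4.
Total bases = 210 * 4 = 840.

840


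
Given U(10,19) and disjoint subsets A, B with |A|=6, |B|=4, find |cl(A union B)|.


|A union B| = 6 + 4 = 10 (disjoint).
In U(10,19), cl(S) = S if |S| < 10, else cl(S) = E.
Since 10 >= 10, cl(A union B) = E.
|cl(A union B)| = 19.

19


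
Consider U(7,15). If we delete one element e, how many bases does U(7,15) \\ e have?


Deleting e from U(7,15) gives U(7,14) since n > r.
Bases of U(7,14) = (14 choose 7) = 3432.

3432


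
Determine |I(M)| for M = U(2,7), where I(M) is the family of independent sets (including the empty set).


Independent sets of U(2,7) are all subsets of size <= 2.
Count = C(7,0) + C(7,1) + C(7,2)
     = 1 + 7 + 21
     = 29.

29


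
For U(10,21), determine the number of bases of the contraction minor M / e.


Contracting e from U(10,21) gives U(9,20).
Bases of U(9,20) = (20 choose 9) = 167960.

167960


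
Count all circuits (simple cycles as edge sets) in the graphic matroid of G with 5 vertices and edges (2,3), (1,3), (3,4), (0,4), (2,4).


A circuit in a graphic matroid = edge set of a simple cycle.
G has 5 vertices and 5 edges.
Enumerating all minimal edge subsets forming cycles...
Total circuits found: 1.

1


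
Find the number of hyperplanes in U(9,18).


Hyperplanes of U(9,18) are flats of rank 8.
In a uniform matroid, these are exactly the (8)-element subsets.
Count = C(18,8) = 18! / (8! * 10!) = 43758.

43758


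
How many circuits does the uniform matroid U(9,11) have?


In U(9,11), circuits are the (10)-element subsets.
Any set of 10 elements is dependent, and removing any one element gives
an independent set of size 9, so it is a minimal dependent set.
Number of circuits = (11 choose 10) = 11.

11


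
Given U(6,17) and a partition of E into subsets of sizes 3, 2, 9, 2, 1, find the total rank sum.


r(Ai) = min(|Ai|, 6) for each part.
Sum = min(3,6) + min(2,6) + min(9,6) + min(2,6) + min(1,6)
    = 3 + 2 + 6 + 2 + 1
    = 14.

14


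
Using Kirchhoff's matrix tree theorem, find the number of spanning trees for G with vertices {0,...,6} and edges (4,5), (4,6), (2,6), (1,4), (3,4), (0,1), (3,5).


By Kirchhoff's matrix tree theorem, the number of spanning trees equals
the determinant of any cofactor of the Laplacian matrix L.
G has 7 vertices and 7 edges.
Computing the (6 x 6) cofactor determinant gives 3.

3


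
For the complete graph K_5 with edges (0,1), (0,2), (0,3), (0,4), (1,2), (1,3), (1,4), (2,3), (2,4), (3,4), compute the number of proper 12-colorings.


P(K_5, k) = k(k-1)(k-2)...(k-4).
P(12) = (12) * (11) * (10) * (9) * (8) = 95040.

95040


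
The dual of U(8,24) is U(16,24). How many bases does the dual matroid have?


The dual of U(r,n) is U(n-r, n) = U(16,24).
Bases of U(16,24) are all (16)-element subsets.
|B(M*)| = C(24,16) = 735471.

735471


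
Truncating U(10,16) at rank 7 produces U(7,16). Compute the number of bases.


Truncating U(10,16) to rank 7 gives U(7,16).
Bases of U(7,16) are all 7-element subsets of 16 elements.
Number of bases = C(16,7) = 16! / (7! * 9!) = 11440.

11440


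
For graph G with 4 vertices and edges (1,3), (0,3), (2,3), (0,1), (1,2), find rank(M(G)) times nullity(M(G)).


r(M) = |V| - c = 4 - 1 = 3.
nullity = |E| - r(M) = 5 - 3 = 2.
Product = 3 * 2 = 6.

6


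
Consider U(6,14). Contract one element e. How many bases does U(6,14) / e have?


Contracting e from U(6,14) gives U(5,13).
Bases of U(5,13) = C(13,5) = 13! / (5! * 8!) = 1287.

1287


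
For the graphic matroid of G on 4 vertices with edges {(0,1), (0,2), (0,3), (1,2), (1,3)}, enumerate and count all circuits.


A circuit in a graphic matroid = edge set of a simple cycle.
G has 4 vertices and 5 edges.
Enumerating all minimal edge subsets forming cycles...
Total circuits found: 3.

3


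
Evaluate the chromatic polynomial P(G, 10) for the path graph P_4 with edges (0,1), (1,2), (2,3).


P(P_4, k) = k * (k-1)^(3).
P(10) = 10 * 9^3 = 10 * 729 = 7290.

7290


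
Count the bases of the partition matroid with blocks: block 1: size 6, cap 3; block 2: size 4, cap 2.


A basis picks exactly ci elements from block i.
Number of bases = product of C(|Si|, ci).
= C(6,3) * C(4,2)
= 20 * 6
= 120.

120


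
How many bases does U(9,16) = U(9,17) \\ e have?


Deleting e from U(9,17) gives U(9,16) since n > r.
Bases of U(9,16) = (16 choose 9) = 11440.

11440


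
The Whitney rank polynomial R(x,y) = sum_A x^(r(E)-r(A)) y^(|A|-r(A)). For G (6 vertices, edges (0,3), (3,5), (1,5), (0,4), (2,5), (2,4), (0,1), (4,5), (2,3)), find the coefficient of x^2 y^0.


R(x,y) = sum over A in 2^E of x^(r(E)-r(A)) * y^(|A|-r(A)).
G has 6 vertices, 9 edges. r(E) = 5.
Enumerate all 2^9 = 512 subsets.
Count subsets with r(E)-r(A)=2 and |A|-r(A)=0: 82.

82


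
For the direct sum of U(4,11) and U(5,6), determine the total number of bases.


Bases of a direct sum M1 + M2: |B| = |B(M1)| * |B(M2)|.
|B(U(4,11))| = C(11,4) = 330.
|B(U(5,6))| = C(6,5) = 6.
Total bases = 330 * 6 = 1980.

1980


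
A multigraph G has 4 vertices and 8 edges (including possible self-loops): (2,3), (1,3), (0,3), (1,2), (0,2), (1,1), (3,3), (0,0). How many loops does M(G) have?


In a graphic matroid, a loop is a self-loop edge (u,u) with rank 0.
Examining all 8 edges for self-loops...
Self-loops found: (1,1), (3,3), (0,0)
Number of loops = 3.

3


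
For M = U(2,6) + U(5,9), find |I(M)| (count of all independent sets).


For a direct sum, |I(M1+M2)| = |I(M1)| * |I(M2)|.
|I(U(2,6))| = sum C(6,k) for k=0..2 = 22.
|I(U(5,9))| = sum C(9,k) for k=0..5 = 382.
Total = 22 * 382 = 8404.

8404


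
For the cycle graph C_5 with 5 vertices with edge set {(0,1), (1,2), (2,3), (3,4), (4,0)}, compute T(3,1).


T(C_5; x,y) = x + x^2 + ... + x^(4) + y.
T(3,1) = 3^1 + 3^2 + 3^3 + 3^4 + 1
= 3 + 9 + 27 + 81 + 1
= 121.

121


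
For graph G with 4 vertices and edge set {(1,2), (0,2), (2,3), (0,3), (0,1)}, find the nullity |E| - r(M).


Cycle rank (nullity) = |E| - r(M) = |E| - (|V| - c).
|E| = 5, |V| = 4, c = 1.
Nullity = 5 - (4 - 1) = 5 - 3 = 2.

2


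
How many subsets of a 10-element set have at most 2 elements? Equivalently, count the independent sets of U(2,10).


Independent sets of U(2,10) are all subsets of size <= 2.
Count = (10 choose 0) + (10 choose 1) + (10 choose 2)
     = 1 + 10 + 45
     = 56.

56


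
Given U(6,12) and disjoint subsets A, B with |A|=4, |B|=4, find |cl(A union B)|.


|A union B| = 4 + 4 = 8 (disjoint).
In U(6,12), cl(S) = S if |S| < 6, else cl(S) = E.
Since 8 >= 6, cl(A union B) = E.
|cl(A union B)| = 12.

12


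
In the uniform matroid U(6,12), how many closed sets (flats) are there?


Flats of U(6,12): every subset of size < 6 is a flat, plus E itself.
Count = C(12,0) + C(12,1) + C(12,2) + C(12,3) + C(12,4) + C(12,5) + 1
     = 1 + 12 + 66 + 220 + 495 + 792 + 1
     = 1587.

1587


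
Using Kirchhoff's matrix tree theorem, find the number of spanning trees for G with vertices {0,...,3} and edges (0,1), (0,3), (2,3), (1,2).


By Kirchhoff's matrix tree theorem, the number of spanning trees equals
the determinant of any cofactor of the Laplacian matrix L.
G has 4 vertices and 4 edges.
Computing the (3 x 3) cofactor determinant gives 4.

4


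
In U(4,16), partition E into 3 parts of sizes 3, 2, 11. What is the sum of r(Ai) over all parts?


r(Ai) = min(|Ai|, 4) for each part.
Sum = min(3,4) + min(2,4) + min(11,4)
    = 3 + 2 + 4
    = 9.

9


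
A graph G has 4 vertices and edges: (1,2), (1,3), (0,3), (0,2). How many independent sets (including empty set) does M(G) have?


An independent set in a graphic matroid is an acyclic edge subset.
G has 4 vertices and 4 edges.
Enumerate all 2^4 = 16 subsets, checking for acyclicity.
Total independent sets = 15.

15


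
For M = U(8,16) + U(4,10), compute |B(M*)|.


(M1+M2)* = M1* + M2*.
M1* = U(8,16), bases: C(16,8) = 12870.
M2* = U(6,10), bases: C(10,6) = 210.
|B(M*)| = 12870 * 210 = 2702700.

2702700


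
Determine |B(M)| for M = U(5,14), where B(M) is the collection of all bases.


Bases of U(5,14) are all 5-element subsets of the 14-element ground set.
Number of bases = C(14,5).
(14 choose 5) = 2002.

2002


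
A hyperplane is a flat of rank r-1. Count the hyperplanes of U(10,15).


Hyperplanes of U(10,15) are flats of rank 9.
In a uniform matroid, these are exactly the (9)-element subsets.
Count = C(15,9) = 5005.

5005


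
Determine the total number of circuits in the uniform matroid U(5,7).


In U(5,7), circuits are the (6)-element subsets.
Any set of 6 elements is dependent, and removing any one element gives
an independent set of size 5, so it is a minimal dependent set.
Number of circuits = (7 choose 6) = 7.

7


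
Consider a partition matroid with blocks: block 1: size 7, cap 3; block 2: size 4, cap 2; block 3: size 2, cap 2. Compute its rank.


Rank of a partition matroid = sum of min(|Si|, ci) for each block.
= min(7,3) + min(4,2) + min(2,2)
= 3 + 2 + 2
= 7.

7


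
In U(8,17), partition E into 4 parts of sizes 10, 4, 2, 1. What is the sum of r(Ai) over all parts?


r(Ai) = min(|Ai|, 8) for each part.
Sum = min(10,8) + min(4,8) + min(2,8) + min(1,8)
    = 8 + 4 + 2 + 1
    = 15.

15


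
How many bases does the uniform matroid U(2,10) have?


Bases of U(2,10) are all 2-element subsets of the 10-element ground set.
Number of bases = C(10,2).
C(10,2) = 10! / (2! * 8!) = 45.

45


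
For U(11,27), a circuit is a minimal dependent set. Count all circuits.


In U(11,27), circuits are the (12)-element subsets.
Any set of 12 elements is dependent, and removing any one element gives
an independent set of size 11, so it is a minimal dependent set.
Number of circuits = C(27,12) = 17383860.

17383860


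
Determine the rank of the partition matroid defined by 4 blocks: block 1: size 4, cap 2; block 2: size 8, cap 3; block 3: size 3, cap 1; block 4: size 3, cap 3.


Rank of a partition matroid = sum of min(|Si|, ci) for each block.
= min(4,2) + min(8,3) + min(3,1) + min(3,3)
= 2 + 3 + 1 + 3
= 9.

9


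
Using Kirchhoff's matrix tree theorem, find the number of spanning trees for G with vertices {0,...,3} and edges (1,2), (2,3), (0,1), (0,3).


By Kirchhoff's matrix tree theorem, the number of spanning trees equals
the determinant of any cofactor of the Laplacian matrix L.
G has 4 vertices and 4 edges.
Computing the (3 x 3) cofactor determinant gives 4.

4


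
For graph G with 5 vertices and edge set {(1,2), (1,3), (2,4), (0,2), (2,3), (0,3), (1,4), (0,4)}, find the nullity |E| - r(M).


Cycle rank (nullity) = |E| - r(M) = |E| - (|V| - c).
|E| = 8, |V| = 5, c = 1.
Nullity = 8 - (5 - 1) = 8 - 4 = 4.

4


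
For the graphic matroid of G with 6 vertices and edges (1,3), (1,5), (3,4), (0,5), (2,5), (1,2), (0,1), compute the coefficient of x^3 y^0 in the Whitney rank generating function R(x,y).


R(x,y) = sum over A in 2^E of x^(r(E)-r(A)) * y^(|A|-r(A)).
G has 6 vertices, 7 edges. r(E) = 5.
Enumerate all 2^7 = 128 subsets.
Count subsets with r(E)-r(A)=3 and |A|-r(A)=0: 21.

21


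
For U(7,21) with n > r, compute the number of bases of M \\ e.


Deleting e from U(7,21) gives U(7,20) since n > r.
Bases of U(7,20) = C(20,7) = 77520.

77520


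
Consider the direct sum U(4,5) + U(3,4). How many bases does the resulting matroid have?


Bases of a direct sum M1 + M2: |B| = |B(M1)| * |B(M2)|.
|B(U(4,5))| = C(5,4) = 5.
|B(U(3,4))| = C(4,3) = 4.
Total bases = 5 * 4 = 20.

20


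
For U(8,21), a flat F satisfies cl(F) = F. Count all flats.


Flats of U(8,21): every subset of size < 8 is a flat, plus E itself.
Count = (21 choose 0) + (21 choose 1) + (21 choose 2) + (21 choose 3) + (21 choose 4) + (21 choose 5) + (21 choose 6) + (21 choose 7) + 1
     = 1 + 21 + 210 + 1330 + 5985 + 20349 + 54264 + 116280 + 1
     = 198441.

198441


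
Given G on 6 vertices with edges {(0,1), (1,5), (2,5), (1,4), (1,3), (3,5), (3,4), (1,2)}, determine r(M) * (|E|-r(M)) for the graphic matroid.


r(M) = |V| - c = 6 - 1 = 5.
nullity = |E| - r(M) = 8 - 5 = 3.
Product = 5 * 3 = 15.

15


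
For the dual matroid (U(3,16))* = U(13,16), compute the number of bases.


The dual of U(r,n) is U(n-r, n) = U(13,16).
Bases of U(13,16) are all (13)-element subsets.
|B(M*)| = C(16,13) = 560.

560


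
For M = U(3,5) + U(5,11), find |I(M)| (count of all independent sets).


For a direct sum, |I(M1+M2)| = |I(M1)| * |I(M2)|.
|I(U(3,5))| = sum C(5,k) for k=0..3 = 26.
|I(U(5,11))| = sum C(11,k) for k=0..5 = 1024.
Total = 26 * 1024 = 26624.

26624


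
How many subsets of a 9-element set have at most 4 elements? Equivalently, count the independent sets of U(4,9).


Independent sets of U(4,9) are all subsets of size <= 4.
Count = (9 choose 0) + (9 choose 1) + (9 choose 2) + (9 choose 3) + (9 choose 4)
     = 1 + 9 + 36 + 84 + 126
     = 256.

256


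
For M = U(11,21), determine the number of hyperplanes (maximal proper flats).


Hyperplanes of U(11,21) are flats of rank 10.
In a uniform matroid, these are exactly the (10)-element subsets.
Count = (21 choose 10) = 352716.

352716


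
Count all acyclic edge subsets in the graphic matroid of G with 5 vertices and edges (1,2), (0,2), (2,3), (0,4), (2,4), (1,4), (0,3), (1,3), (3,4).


An independent set in a graphic matroid is an acyclic edge subset.
G has 5 vertices and 9 edges.
Enumerate all 2^9 = 512 subsets, checking for acyclicity.
Total independent sets = 198.

198


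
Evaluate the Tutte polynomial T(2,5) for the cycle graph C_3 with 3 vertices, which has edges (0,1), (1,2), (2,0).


T(C_3; x,y) = x + x^2 + ... + x^(2) + y.
T(2,5) = 2^1 + 2^2 + 5
= 2 + 4 + 5
= 11.

11


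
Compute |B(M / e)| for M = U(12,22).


Contracting e from U(12,22) gives U(11,21).
Bases of U(11,21) = C(21,11) = 21! / (11! * 10!) = 352716.

352716


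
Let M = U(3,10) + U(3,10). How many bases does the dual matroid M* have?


(M1+M2)* = M1* + M2*.
M1* = U(7,10), bases: C(10,7) = 120.
M2* = U(7,10), bases: C(10,7) = 120.
|B(M*)| = 120 * 120 = 14400.

14400


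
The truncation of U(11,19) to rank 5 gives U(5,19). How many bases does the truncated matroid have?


Truncating U(11,19) to rank 5 gives U(5,19).
Bases of U(5,19) are all 5-element subsets of 19 elements.
Number of bases = C(19,5) = 19! / (5! * 14!) = 11628.

11628


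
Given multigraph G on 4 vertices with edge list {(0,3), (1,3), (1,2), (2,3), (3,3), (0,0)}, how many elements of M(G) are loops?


In a graphic matroid, a loop is a self-loop edge (u,u) with rank 0.
Examining all 6 edges for self-loops...
Self-loops found: (3,3), (0,0)
Number of loops = 2.

2


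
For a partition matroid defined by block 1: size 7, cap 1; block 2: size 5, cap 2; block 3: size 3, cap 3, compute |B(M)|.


A basis picks exactly ci elements from block i.
Number of bases = product of C(|Si|, ci).
= C(7,1) * C(5,2) * C(3,3)
= 7 * 10 * 1
= 70.

70


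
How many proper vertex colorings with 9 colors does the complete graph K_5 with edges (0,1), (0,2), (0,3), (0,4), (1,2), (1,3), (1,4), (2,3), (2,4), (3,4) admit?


P(K_5, k) = k(k-1)(k-2)...(k-4).
P(9) = (9) * (8) * (7) * (6) * (5) = 15120.

15120


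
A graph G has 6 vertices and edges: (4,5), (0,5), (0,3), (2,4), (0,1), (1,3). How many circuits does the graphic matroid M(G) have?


A circuit in a graphic matroid = edge set of a simple cycle.
G has 6 vertices and 6 edges.
Enumerating all minimal edge subsets forming cycles...
Total circuits found: 1.

1


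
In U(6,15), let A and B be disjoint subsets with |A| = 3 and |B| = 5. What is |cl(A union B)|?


|A union B| = 3 + 5 = 8 (disjoint).
In U(6,15), cl(S) = S if |S| < 6, else cl(S) = E.
Since 8 >= 6, cl(A union B) = E.
|cl(A union B)| = 15.

15


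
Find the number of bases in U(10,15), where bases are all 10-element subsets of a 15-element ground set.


Bases of U(10,15) are all 10-element subsets of the 15-element ground set.
Number of bases = C(15,10).
C(15,10) = 15! / (10! * 5!) = 3003.

3003


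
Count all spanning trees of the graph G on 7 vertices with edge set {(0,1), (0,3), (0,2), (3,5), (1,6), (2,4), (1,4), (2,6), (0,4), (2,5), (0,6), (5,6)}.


By Kirchhoff's matrix tree theorem, the number of spanning trees equals
the determinant of any cofactor of the Laplacian matrix L.
G has 7 vertices and 12 edges.
Computing the (6 x 6) cofactor determinant gives 323.

323
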